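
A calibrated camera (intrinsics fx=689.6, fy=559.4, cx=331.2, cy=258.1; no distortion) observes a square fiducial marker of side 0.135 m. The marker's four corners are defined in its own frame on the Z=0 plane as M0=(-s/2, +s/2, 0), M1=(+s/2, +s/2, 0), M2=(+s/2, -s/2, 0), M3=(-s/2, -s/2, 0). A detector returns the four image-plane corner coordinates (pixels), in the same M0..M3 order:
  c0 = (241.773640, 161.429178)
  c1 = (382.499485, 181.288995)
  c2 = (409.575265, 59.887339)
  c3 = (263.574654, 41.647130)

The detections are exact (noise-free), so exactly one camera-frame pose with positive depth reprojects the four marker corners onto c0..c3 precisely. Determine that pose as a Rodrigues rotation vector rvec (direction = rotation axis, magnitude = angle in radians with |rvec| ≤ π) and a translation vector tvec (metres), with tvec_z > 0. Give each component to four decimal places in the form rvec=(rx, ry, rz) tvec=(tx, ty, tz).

Intrinsics K: fx=689.6, fy=559.4, cx=331.2, cy=258.1
Marker side s = 0.135 m; corners in marker frame (Z=0):
  M0 = (-0.0675, +0.0675, 0)
  M1 = (+0.0675, +0.0675, 0)
  M2 = (+0.0675, -0.0675, 0)
  M3 = (-0.0675, -0.0675, 0)
Detected image corners:
  c0 = (241.773640, 161.429178) px
  c1 = (382.499485, 181.288995) px
  c2 = (409.575265, 59.887339) px
  c3 = (263.574654, 41.647130) px
Planar DLT: solve 8×8 A·h = b for H (H[2,2]=1):
  H  [+1016.60074 -100.11640 +323.47890]
  H  [+125.79630 +920.85820 +111.98686]
  H  [-0.13880 +0.24888 +1.00000]
B = K⁻¹H; ‖b₁‖=1.573838, ‖b₂‖=1.573838; λ = 2/(‖b₁‖+‖b₂‖) = 0.635390, sign → tz>0 ⇒ λ=+0.635390
r₁ = λ·B[:,0] = (+0.97904,+0.18358,-0.08819); r₂ = λ·B[:,1] = (-0.16820,+0.97299,+0.15814)
r₃ = r₁×r₂ = (+0.11484,-0.13999,+0.98347); SVD([r₁ r₂ r₃]) → R = UVᵀ:
  R  [+0.97904 -0.16820 +0.11484]
  R  [+0.18358 +0.97299 -0.13999]
  R  [-0.08819 +0.15814 +0.98347]
t = (-0.00711, -0.16596, +0.63539) m
tr R = 2.935499; θ = arccos((tr R − 1)/2) = 0.254658 rad = 14.591°
axis k = ((R−Rᵀ)₃₂, (R−Rᵀ)₁₃, (R−Rᵀ)₂₁) / (2 sinθ) = (+0.591717, +0.402980, +0.698196)
rvec = θ·k = (+0.150685, +0.102622, +0.177801)

rvec=(0.1507, 0.1026, 0.1778) tvec=(-0.0071, -0.1660, 0.6354)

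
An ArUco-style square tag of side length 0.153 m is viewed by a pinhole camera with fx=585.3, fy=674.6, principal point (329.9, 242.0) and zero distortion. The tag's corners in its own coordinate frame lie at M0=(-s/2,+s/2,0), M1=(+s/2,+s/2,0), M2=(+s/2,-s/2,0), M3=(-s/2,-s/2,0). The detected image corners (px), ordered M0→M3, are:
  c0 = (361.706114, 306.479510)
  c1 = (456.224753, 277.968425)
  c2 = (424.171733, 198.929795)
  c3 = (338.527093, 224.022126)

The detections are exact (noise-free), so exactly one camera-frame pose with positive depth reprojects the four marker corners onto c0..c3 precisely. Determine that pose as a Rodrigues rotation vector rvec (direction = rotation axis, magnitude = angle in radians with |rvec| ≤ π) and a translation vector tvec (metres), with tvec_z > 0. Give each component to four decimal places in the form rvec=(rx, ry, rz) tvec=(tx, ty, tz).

Intrinsics K: fx=585.3, fy=674.6, cx=329.9, cy=242.0
Marker side s = 0.153 m; corners in marker frame (Z=0):
  M0 = (-0.0765, +0.0765, 0)
  M1 = (+0.0765, +0.0765, 0)
  M2 = (+0.0765, -0.0765, 0)
  M3 = (-0.0765, -0.0765, 0)
Detected image corners:
  c0 = (361.706114, 306.479510) px
  c1 = (456.224753, 277.968425) px
  c2 = (424.171733, 198.929795) px
  c3 = (338.527093, 224.022126) px
Planar DLT: solve 8×8 A·h = b for H (H[2,2]=1):
  H  [+609.90224 -80.73104 +394.65585]
  H  [-160.20496 +361.14379 +249.74854]
  H  [+0.05719 -0.66139 +1.00000]
B = K⁻¹H; ‖b₁‖=1.043802, ‖b₂‖=1.043802; λ = 2/(‖b₁‖+‖b₂‖) = 0.958036, sign → tz>0 ⇒ λ=+0.958036
r₁ = λ·B[:,0] = (+0.96742,-0.24717,+0.05479); r₂ = λ·B[:,1] = (+0.22500,+0.74019,-0.63364)
r₃ = r₁×r₂ = (+0.11606,+0.62532,+0.77169); SVD([r₁ r₂ r₃]) → R = UVᵀ:
  R  [+0.96742 +0.22500 +0.11606]
  R  [-0.24717 +0.74019 +0.62532]
  R  [+0.05479 -0.63364 +0.77169]
t = (+0.10599, +0.01100, +0.95804) m
tr R = 2.479293; θ = arccos((tr R − 1)/2) = 0.738252 rad = 42.299°
axis k = ((R−Rᵀ)₃₂, (R−Rᵀ)₁₃, (R−Rᵀ)₂₁) / (2 sinθ) = (-0.935343, +0.045518, -0.350801)
rvec = θ·k = (-0.690519, +0.033603, -0.258979)

rvec=(-0.6905, 0.0336, -0.2590) tvec=(0.1060, 0.0110, 0.9580)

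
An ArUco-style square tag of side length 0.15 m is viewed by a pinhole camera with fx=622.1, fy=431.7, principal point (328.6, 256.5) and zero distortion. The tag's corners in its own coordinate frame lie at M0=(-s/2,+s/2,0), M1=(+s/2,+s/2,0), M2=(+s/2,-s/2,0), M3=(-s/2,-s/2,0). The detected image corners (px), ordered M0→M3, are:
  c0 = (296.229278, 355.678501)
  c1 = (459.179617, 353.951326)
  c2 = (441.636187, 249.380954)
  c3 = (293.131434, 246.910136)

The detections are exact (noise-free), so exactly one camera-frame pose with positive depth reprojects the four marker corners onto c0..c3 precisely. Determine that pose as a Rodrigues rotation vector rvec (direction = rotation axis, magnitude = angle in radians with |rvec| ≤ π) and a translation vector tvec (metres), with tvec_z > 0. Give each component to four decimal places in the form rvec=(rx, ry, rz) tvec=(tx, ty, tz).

Intrinsics K: fx=622.1, fy=431.7, cx=328.6, cy=256.5
Marker side s = 0.15 m; corners in marker frame (Z=0):
  M0 = (-0.0750, +0.0750, 0)
  M1 = (+0.0750, +0.0750, 0)
  M2 = (+0.0750, -0.0750, 0)
  M3 = (-0.0750, -0.0750, 0)
Detected image corners:
  c0 = (296.229278, 355.678501) px
  c1 = (459.179617, 353.951326) px
  c2 = (441.636187, 249.380954) px
  c3 = (293.131434, 246.910136) px
Planar DLT: solve 8×8 A·h = b for H (H[2,2]=1):
  H  [+1134.45644 -167.15885 +373.84312]
  H  [+82.91328 +519.12576 +298.94006]
  H  [+0.26458 -0.63595 +1.00000]
B = K⁻¹H; ‖b₁‖=1.704852, ‖b₂‖=1.704852; λ = 2/(‖b₁‖+‖b₂‖) = 0.586561, sign → tz>0 ⇒ λ=+0.586561
r₁ = λ·B[:,0] = (+0.98767,+0.02045,+0.15520); r₂ = λ·B[:,1] = (+0.03942,+0.92698,-0.37302)
r₃ = r₁×r₂ = (-0.15149,+0.37454,+0.91475); SVD([r₁ r₂ r₃]) → R = UVᵀ:
  R  [+0.98767 +0.03942 -0.15149]
  R  [+0.02045 +0.92698 +0.37454]
  R  [+0.15520 -0.37302 +0.91475]
t = (+0.04266, +0.05766, +0.58656) m
tr R = 2.829407; θ = arccos((tr R − 1)/2) = 0.416022 rad = 23.836°
axis k = ((R−Rᵀ)₃₂, (R−Rᵀ)₁₃, (R−Rᵀ)₂₁) / (2 sinθ) = (-0.924917, -0.379443, -0.023483)
rvec = θ·k = (-0.384786, -0.157857, -0.009769)

rvec=(-0.3848, -0.1579, -0.0098) tvec=(0.0427, 0.0577, 0.5866)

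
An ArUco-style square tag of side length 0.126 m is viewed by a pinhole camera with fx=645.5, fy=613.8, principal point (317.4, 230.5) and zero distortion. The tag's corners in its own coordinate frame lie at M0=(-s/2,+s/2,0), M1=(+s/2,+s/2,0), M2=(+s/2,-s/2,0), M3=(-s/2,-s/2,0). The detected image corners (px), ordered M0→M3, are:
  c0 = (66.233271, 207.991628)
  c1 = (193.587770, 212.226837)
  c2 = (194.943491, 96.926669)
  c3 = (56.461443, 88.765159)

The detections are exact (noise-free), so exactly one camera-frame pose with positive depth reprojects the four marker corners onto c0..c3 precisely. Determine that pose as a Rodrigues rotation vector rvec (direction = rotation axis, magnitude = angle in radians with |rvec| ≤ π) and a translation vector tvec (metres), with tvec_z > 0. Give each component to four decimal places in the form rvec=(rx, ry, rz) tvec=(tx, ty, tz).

Intrinsics K: fx=645.5, fy=613.8, cx=317.4, cy=230.5
Marker side s = 0.126 m; corners in marker frame (Z=0):
  M0 = (-0.0630, +0.0630, 0)
  M1 = (+0.0630, +0.0630, 0)
  M2 = (+0.0630, -0.0630, 0)
  M3 = (-0.0630, -0.0630, 0)
Detected image corners:
  c0 = (66.233271, 207.991628) px
  c1 = (193.587770, 212.226837) px
  c2 = (194.943491, 96.926669) px
  c3 = (56.461443, 88.765159) px
Planar DLT: solve 8×8 A·h = b for H (H[2,2]=1):
  H  [+1082.60255 +116.73744 +128.86079]
  H  [+83.54003 +1029.97181 +153.94990]
  H  [+0.23100 +0.65711 +1.00000]
B = K⁻¹H; ‖b₁‖=1.581309, ‖b₂‖=1.581309; λ = 2/(‖b₁‖+‖b₂‖) = 0.632387, sign → tz>0 ⇒ λ=+0.632387
r₁ = λ·B[:,0] = (+0.98878,+0.03121,+0.14608); r₂ = λ·B[:,1] = (-0.08996,+0.90511,+0.41555)
r₃ = r₁×r₂ = (-0.11925,-0.42403,+0.89776); SVD([r₁ r₂ r₃]) → R = UVᵀ:
  R  [+0.98878 -0.08996 -0.11925]
  R  [+0.03121 +0.90511 -0.42403]
  R  [+0.14608 +0.41555 +0.89776]
t = (-0.18471, -0.07887, +0.63239) m
tr R = 2.791655; θ = arccos((tr R − 1)/2) = 0.460506 rad = 26.385°
axis k = ((R−Rᵀ)₃₂, (R−Rᵀ)₁₃, (R−Rᵀ)₂₁) / (2 sinθ) = (+0.944612, -0.298530, +0.136335)
rvec = θ·k = (+0.435000, -0.137475, +0.062783)

rvec=(0.4350, -0.1375, 0.0628) tvec=(-0.1847, -0.0789, 0.6324)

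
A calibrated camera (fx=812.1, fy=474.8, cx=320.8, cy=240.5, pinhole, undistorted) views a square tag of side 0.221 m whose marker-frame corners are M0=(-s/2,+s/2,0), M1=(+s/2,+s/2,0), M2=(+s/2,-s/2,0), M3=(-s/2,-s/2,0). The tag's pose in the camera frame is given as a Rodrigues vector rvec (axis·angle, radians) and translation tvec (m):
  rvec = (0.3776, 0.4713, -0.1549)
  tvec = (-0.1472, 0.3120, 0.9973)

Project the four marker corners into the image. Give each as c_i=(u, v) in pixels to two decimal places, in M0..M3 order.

Intrinsics K: fx=812.1, fy=474.8, cx=320.8, cy=240.5
Marker side s = 0.221 m; corners in marker frame (Z=0):
  M0 = (-0.1105, +0.1105, 0)
  M1 = (+0.1105, +0.1105, 0)
  M2 = (+0.1105, -0.1105, 0)
  M3 = (-0.1105, -0.1105, 0)
rvec = (0.3776, 0.4713, -0.1549), |rvec| = θ = 0.62346 rad = 35.721°
Rodrigues: sinθ=0.58385, 1−cosθ=0.18814; R = I + sinθ·[k]× + (1−cosθ)·[k]×²:
    [+0.88088 +0.23119 +0.41305]
    [-0.05892 +0.91938 -0.38894]
    [-0.46967 +0.31827 +0.82348]
t = (-0.1472, 0.3120, 0.9973) m
M0: Pc = R·M0+t = (-0.21899, +0.42010, +1.08437); u = 812.1·(-0.21899)/1.08437 + 320.8 = 156.7950, v = 474.8·(+0.42010)/1.08437 + 240.5 = 424.4454
M1: Pc = R·M1+t = (-0.02432, +0.40708, +0.98057); u = 812.1·(-0.02432)/0.98057 + 320.8 = 300.6615, v = 474.8·(+0.40708)/0.98057 + 240.5 = 437.6113
M2: Pc = R·M2+t = (-0.07541, +0.20390, +0.91023); u = 812.1·(-0.07541)/0.91023 + 320.8 = 253.5198, v = 474.8·(+0.20390)/0.91023 + 240.5 = 346.8583
M3: Pc = R·M3+t = (-0.27008, +0.21692, +1.01403); u = 812.1·(-0.27008)/1.01403 + 320.8 = 104.4994, v = 474.8·(+0.21692)/1.01403 + 240.5 = 342.0687

c0=(156.80, 424.45) c1=(300.66, 437.61) c2=(253.52, 346.86) c3=(104.50, 342.07)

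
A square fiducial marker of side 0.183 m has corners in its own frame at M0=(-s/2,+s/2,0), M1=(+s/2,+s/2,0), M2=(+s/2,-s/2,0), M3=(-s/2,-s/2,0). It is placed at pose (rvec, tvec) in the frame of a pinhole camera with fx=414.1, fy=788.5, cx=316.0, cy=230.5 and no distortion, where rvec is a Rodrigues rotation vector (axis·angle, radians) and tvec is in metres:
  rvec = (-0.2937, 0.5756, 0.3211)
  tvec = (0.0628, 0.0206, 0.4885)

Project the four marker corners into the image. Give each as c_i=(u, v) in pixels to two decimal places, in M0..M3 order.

c0=(281.27, 357.29) c1=(415.64, 462.17) c2=(471.13, 155.40) c3=(334.30, 114.35)

Intrinsics K: fx=414.1, fy=788.5, cx=316.0, cy=230.5
Marker side s = 0.183 m; corners in marker frame (Z=0):
  M0 = (-0.0915, +0.0915, 0)
  M1 = (+0.0915, +0.0915, 0)
  M2 = (+0.0915, -0.0915, 0)
  M3 = (-0.0915, -0.0915, 0)
rvec = (-0.2937, 0.5756, 0.3211), |rvec| = θ = 0.72158 rad = 41.344°
Rodrigues: sinθ=0.66057, 1−cosθ=0.24924; R = I + sinθ·[k]× + (1−cosθ)·[k]×²:
    [+0.79205 -0.37487 +0.48179]
    [+0.21303 +0.90936 +0.35734]
    [-0.57208 -0.18040 +0.80012]
t = (0.0628, 0.0206, 0.4885) m
M0: Pc = R·M0+t = (-0.04397, +0.08431, +0.52434); u = 414.1·(-0.04397)/0.52434 + 316.0 = 281.2714, v = 788.5·(+0.08431)/0.52434 + 230.5 = 357.2910
M1: Pc = R·M1+t = (+0.10097, +0.12330, +0.41965); u = 414.1·(+0.10097)/0.41965 + 316.0 = 415.6368, v = 788.5·(+0.12330)/0.41965 + 230.5 = 462.1714
M2: Pc = R·M2+t = (+0.16957, -0.04311, +0.45266); u = 414.1·(+0.16957)/0.45266 + 316.0 = 471.1281, v = 788.5·(-0.04311)/0.45266 + 230.5 = 155.3991
M3: Pc = R·M3+t = (+0.02463, -0.08210, +0.55735); u = 414.1·(+0.02463)/0.55735 + 316.0 = 334.2982, v = 788.5·(-0.08210)/0.55735 + 230.5 = 114.3535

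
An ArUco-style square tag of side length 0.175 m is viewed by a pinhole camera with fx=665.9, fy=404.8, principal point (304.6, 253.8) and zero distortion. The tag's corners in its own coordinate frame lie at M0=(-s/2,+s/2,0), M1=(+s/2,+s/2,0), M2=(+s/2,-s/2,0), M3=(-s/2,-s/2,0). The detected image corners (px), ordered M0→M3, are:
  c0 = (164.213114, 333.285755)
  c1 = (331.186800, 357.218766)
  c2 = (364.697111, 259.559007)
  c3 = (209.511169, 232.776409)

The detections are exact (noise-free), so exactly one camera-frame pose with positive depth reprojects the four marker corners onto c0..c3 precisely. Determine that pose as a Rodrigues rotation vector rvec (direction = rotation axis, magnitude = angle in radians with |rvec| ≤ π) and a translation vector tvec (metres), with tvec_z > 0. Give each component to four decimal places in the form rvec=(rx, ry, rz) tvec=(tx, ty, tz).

rvec=(-0.2266, -0.2105, 0.2499) tvec=(-0.0362, 0.0696, 0.6933)

Intrinsics K: fx=665.9, fy=404.8, cx=304.6, cy=253.8
Marker side s = 0.175 m; corners in marker frame (Z=0):
  M0 = (-0.0875, +0.0875, 0)
  M1 = (+0.0875, +0.0875, 0)
  M2 = (+0.0875, -0.0875, 0)
  M3 = (-0.0875, -0.0875, 0)
Detected image corners:
  c0 = (164.213114, 333.285755) px
  c1 = (331.186800, 357.218766) px
  c2 = (364.697111, 259.559007) px
  c3 = (209.511169, 232.776409) px
Planar DLT: solve 8×8 A·h = b for H (H[2,2]=1):
  H  [+987.69399 -319.52886 +269.81490]
  H  [+220.67024 +460.83175 +294.45135]
  H  [+0.25537 -0.35570 +1.00000]
B = K⁻¹H; ‖b₁‖=1.442428, ‖b₂‖=1.442428; λ = 2/(‖b₁‖+‖b₂‖) = 0.693275, sign → tz>0 ⇒ λ=+0.693275
r₁ = λ·B[:,0] = (+0.94732,+0.26693,+0.17704); r₂ = λ·B[:,1] = (-0.21986,+0.94385,-0.24660)
r₃ = r₁×r₂ = (-0.23292,+0.19468,+0.95281); SVD([r₁ r₂ r₃]) → R = UVᵀ:
  R  [+0.94732 -0.21986 -0.23292]
  R  [+0.26693 +0.94385 +0.19468]
  R  [+0.17704 -0.24660 +0.95281]
t = (-0.03622, +0.06962, +0.69328) m
tr R = 2.843973; θ = arccos((tr R − 1)/2) = 0.397617 rad = 22.782°
axis k = ((R−Rᵀ)₃₂, (R−Rᵀ)₁₃, (R−Rᵀ)₂₁) / (2 sinθ) = (-0.569800, -0.529366, +0.628570)
rvec = θ·k = (-0.226562, -0.210485, +0.249930)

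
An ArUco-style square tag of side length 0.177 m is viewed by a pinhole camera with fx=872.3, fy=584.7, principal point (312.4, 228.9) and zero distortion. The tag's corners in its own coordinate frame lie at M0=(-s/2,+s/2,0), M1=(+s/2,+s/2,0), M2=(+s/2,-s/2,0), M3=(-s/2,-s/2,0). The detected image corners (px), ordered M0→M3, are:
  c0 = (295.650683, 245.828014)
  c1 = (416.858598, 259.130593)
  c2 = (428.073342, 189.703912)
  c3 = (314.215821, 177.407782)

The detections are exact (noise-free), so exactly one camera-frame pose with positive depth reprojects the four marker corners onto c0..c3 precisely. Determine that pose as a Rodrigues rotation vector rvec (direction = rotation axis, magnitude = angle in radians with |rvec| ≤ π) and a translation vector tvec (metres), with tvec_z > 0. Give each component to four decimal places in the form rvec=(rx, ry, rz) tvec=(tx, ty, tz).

Intrinsics K: fx=872.3, fy=584.7, cx=312.4, cy=228.9
Marker side s = 0.177 m; corners in marker frame (Z=0):
  M0 = (-0.0885, +0.0885, 0)
  M1 = (+0.0885, +0.0885, 0)
  M2 = (+0.0885, -0.0885, 0)
  M3 = (-0.0885, -0.0885, 0)
Detected image corners:
  c0 = (295.650683, 245.828014) px
  c1 = (416.858598, 259.130593) px
  c2 = (428.073342, 189.703912) px
  c3 = (314.215821, 177.407782) px
Planar DLT: solve 8×8 A·h = b for H (H[2,2]=1):
  H  [+657.37361 -213.41980 +363.84799]
  H  [+68.62669 +311.90645 +216.92425]
  H  [-0.01650 -0.35542 +1.00000]
B = K⁻¹H; ‖b₁‖=0.769723, ‖b₂‖=0.769723; λ = 2/(‖b₁‖+‖b₂‖) = 1.299169, sign → tz>0 ⇒ λ=+1.299169
r₁ = λ·B[:,0] = (+0.98674,+0.16087,-0.02143); r₂ = λ·B[:,1] = (-0.15249,+0.87380,-0.46175)
r₃ = r₁×r₂ = (-0.05556,+0.45890,+0.88675); SVD([r₁ r₂ r₃]) → R = UVᵀ:
  R  [+0.98674 -0.15249 -0.05556]
  R  [+0.16087 +0.87380 +0.45890]
  R  [-0.02143 -0.46175 +0.88675]
t = (+0.07662, -0.02661, +1.29917) m
tr R = 2.747299; θ = arccos((tr R − 1)/2) = 0.508144 rad = 29.114°
axis k = ((R−Rᵀ)₃₂, (R−Rᵀ)₁₃, (R−Rᵀ)₂₁) / (2 sinθ) = (-0.946082, -0.035067, +0.322025)
rvec = θ·k = (-0.480745, -0.017819, +0.163635)

rvec=(-0.4807, -0.0178, 0.1636) tvec=(0.0766, -0.0266, 1.2992)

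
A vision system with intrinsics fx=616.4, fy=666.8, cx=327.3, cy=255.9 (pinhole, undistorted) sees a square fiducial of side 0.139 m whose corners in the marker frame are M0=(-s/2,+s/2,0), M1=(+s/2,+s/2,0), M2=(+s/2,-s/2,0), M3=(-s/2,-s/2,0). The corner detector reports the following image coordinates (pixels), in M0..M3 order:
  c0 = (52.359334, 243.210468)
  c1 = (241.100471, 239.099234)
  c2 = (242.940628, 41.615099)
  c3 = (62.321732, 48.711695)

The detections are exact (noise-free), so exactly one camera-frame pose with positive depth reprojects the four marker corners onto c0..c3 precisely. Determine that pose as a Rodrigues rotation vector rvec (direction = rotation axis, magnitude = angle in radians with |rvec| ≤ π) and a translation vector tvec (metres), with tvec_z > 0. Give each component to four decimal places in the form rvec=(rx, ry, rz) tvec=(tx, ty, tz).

rvec=(-0.1463, 0.0555, -0.0146) tvec=(-0.1320, -0.0786, 0.4562)

Intrinsics K: fx=616.4, fy=666.8, cx=327.3, cy=255.9
Marker side s = 0.139 m; corners in marker frame (Z=0):
  M0 = (-0.0695, +0.0695, 0)
  M1 = (+0.0695, +0.0695, 0)
  M2 = (+0.0695, -0.0695, 0)
  M3 = (-0.0695, -0.0695, 0)
Detected image corners:
  c0 = (52.359334, 243.210468) px
  c1 = (241.100471, 239.099234) px
  c2 = (242.940628, 41.615099) px
  c3 = (62.321732, 48.711695) px
Planar DLT: solve 8×8 A·h = b for H (H[2,2]=1):
  H  [+1310.21015 -90.62369 +148.98418]
  H  [-57.55345 +1364.08263 +141.00148]
  H  [-0.11874 -0.32020 +1.00000]
B = K⁻¹H; ‖b₁‖=2.192230, ‖b₂‖=2.192230; λ = 2/(‖b₁‖+‖b₂‖) = 0.456156, sign → tz>0 ⇒ λ=+0.456156
r₁ = λ·B[:,0] = (+0.99836,-0.01859,-0.05416); r₂ = λ·B[:,1] = (+0.01049,+0.98922,-0.14606)
r₃ = r₁×r₂ = (+0.05629,+0.14525,+0.98779); SVD([r₁ r₂ r₃]) → R = UVᵀ:
  R  [+0.99836 +0.01049 +0.05629]
  R  [-0.01859 +0.98922 +0.14525]
  R  [-0.05416 -0.14606 +0.98779]
t = (-0.13196, -0.07860, +0.45616) m
tr R = 2.975371; θ = arccos((tr R − 1)/2) = 0.157098 rad = 9.001°
axis k = ((R−Rᵀ)₃₂, (R−Rᵀ)₁₃, (R−Rᵀ)₂₁) / (2 sinθ) = (-0.930994, +0.353007, -0.092927)
rvec = θ·k = (-0.146257, +0.055457, -0.014599)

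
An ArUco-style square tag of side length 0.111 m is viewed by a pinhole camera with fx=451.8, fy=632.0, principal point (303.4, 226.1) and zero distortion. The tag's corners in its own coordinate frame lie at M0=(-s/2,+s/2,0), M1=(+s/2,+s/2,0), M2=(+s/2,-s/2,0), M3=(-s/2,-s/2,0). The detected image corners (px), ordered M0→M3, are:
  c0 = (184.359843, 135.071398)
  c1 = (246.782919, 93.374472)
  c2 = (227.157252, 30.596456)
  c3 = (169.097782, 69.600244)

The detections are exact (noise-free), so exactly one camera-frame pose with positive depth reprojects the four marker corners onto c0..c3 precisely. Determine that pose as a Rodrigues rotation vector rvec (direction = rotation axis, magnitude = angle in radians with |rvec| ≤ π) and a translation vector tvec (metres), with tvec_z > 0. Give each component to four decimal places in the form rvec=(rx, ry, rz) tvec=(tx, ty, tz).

rvec=(-0.4921, 0.1309, -0.4259) tvec=(-0.1609, -0.1722, 0.7502)

Intrinsics K: fx=451.8, fy=632.0, cx=303.4, cy=226.1
Marker side s = 0.111 m; corners in marker frame (Z=0):
  M0 = (-0.0555, +0.0555, 0)
  M1 = (+0.0555, +0.0555, 0)
  M2 = (+0.0555, -0.0555, 0)
  M3 = (-0.0555, -0.0555, 0)
Detected image corners:
  c0 = (184.359843, 135.071398) px
  c1 = (246.782919, 93.374472) px
  c2 = (227.157252, 30.596456) px
  c3 = (169.097782, 69.600244) px
Planar DLT: solve 8×8 A·h = b for H (H[2,2]=1):
  H  [+536.36547 +23.77273 +206.49176]
  H  [-365.32505 +524.75092 +81.04404]
  H  [-0.02729 -0.64467 +1.00000]
B = K⁻¹H; ‖b₁‖=1.333014, ‖b₂‖=1.333014; λ = 2/(‖b₁‖+‖b₂‖) = 0.750180, sign → tz>0 ⇒ λ=+0.750180
r₁ = λ·B[:,0] = (+0.90434,-0.42631,-0.02047); r₂ = λ·B[:,1] = (+0.36424,+0.79589,-0.48362)
r₃ = r₁×r₂ = (+0.22247,+0.42990,+0.87504); SVD([r₁ r₂ r₃]) → R = UVᵀ:
  R  [+0.90434 +0.36424 +0.22247]
  R  [-0.42631 +0.79589 +0.42990]
  R  [-0.02047 -0.48362 +0.87504]
t = (-0.16091, -0.17218, +0.75018) m
tr R = 2.575275; θ = arccos((tr R − 1)/2) = 0.663831 rad = 38.035°
axis k = ((R−Rᵀ)₃₂, (R−Rᵀ)₁₃, (R−Rᵀ)₂₁) / (2 sinθ) = (-0.741324, +0.197149, -0.641538)
rvec = θ·k = (-0.492114, +0.130874, -0.425873)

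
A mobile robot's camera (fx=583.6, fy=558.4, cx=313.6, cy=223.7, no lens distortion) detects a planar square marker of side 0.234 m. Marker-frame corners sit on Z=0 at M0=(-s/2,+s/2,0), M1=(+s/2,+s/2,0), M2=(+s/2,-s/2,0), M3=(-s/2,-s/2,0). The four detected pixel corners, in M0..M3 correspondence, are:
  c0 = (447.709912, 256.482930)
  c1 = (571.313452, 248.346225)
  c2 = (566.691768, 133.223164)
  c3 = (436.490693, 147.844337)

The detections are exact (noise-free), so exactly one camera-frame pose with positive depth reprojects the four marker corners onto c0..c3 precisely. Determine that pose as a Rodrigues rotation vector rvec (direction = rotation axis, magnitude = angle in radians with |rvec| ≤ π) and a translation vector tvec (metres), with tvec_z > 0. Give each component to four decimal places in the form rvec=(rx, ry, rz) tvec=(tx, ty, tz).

rvec=(0.2882, 0.2409, -0.1225) tvec=(0.3678, -0.0515, 1.1274)

Intrinsics K: fx=583.6, fy=558.4, cx=313.6, cy=223.7
Marker side s = 0.234 m; corners in marker frame (Z=0):
  M0 = (-0.1170, +0.1170, 0)
  M1 = (+0.1170, +0.1170, 0)
  M2 = (+0.1170, -0.1170, 0)
  M3 = (-0.1170, -0.1170, 0)
Detected image corners:
  c0 = (447.709912, 256.482930) px
  c1 = (571.313452, 248.346225) px
  c2 = (566.691768, 133.223164) px
  c3 = (436.490693, 147.844337) px
Planar DLT: solve 8×8 A·h = b for H (H[2,2]=1):
  H  [+428.85118 +153.59575 +504.00039]
  H  [-92.19059 +524.15516 +198.16857]
  H  [-0.22367 +0.23614 +1.00000]
B = K⁻¹H; ‖b₁‖=0.887018, ‖b₂‖=0.887018; λ = 2/(‖b₁‖+‖b₂‖) = 1.127373, sign → tz>0 ⇒ λ=+1.127373
r₁ = λ·B[:,0] = (+0.96394,-0.08511,-0.25216); r₂ = λ·B[:,1] = (+0.15366,+0.95159,+0.26621)
r₃ = r₁×r₂ = (+0.21730,-0.29536,+0.93035); SVD([r₁ r₂ r₃]) → R = UVᵀ:
  R  [+0.96394 +0.15366 +0.21730]
  R  [-0.08511 +0.95159 -0.29536]
  R  [-0.25216 +0.26621 +0.93035]
t = (+0.36781, -0.05155, +1.12737) m
tr R = 2.845871; θ = arccos((tr R − 1)/2) = 0.395159 rad = 22.641°
axis k = ((R−Rᵀ)₃₂, (R−Rᵀ)₁₃, (R−Rᵀ)₂₁) / (2 sinθ) = (+0.729399, +0.609753, -0.310125)
rvec = θ·k = (+0.288229, +0.240950, -0.122549)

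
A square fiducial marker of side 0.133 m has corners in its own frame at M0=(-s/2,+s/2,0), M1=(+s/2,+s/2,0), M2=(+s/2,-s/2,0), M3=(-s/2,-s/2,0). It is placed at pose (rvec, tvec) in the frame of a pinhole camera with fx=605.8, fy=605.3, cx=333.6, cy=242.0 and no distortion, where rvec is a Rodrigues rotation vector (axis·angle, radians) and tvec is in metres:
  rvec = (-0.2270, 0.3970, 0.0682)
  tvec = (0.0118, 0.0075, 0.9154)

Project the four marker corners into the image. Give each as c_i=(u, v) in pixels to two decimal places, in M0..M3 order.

Intrinsics K: fx=605.8, fy=605.3, cx=333.6, cy=242.0
Marker side s = 0.133 m; corners in marker frame (Z=0):
  M0 = (-0.0665, +0.0665, 0)
  M1 = (+0.0665, +0.0665, 0)
  M2 = (+0.0665, -0.0665, 0)
  M3 = (-0.0665, -0.0665, 0)
rvec = (-0.2270, 0.3970, 0.0682), |rvec| = θ = 0.46237 rad = 26.492°
Rodrigues: sinθ=0.44607, 1−cosθ=0.10500; R = I + sinθ·[k]× + (1−cosθ)·[k]×²:
    [+0.92031 -0.11006 +0.37540]
    [+0.02153 +0.97241 +0.23230]
    [-0.39061 -0.20570 +0.89728]
t = (0.0118, 0.0075, 0.9154) m
M0: Pc = R·M0+t = (-0.05672, +0.07073, +0.92770); u = 605.8·(-0.05672)/0.92770 + 333.6 = 296.5615, v = 605.3·(+0.07073)/0.92770 + 242.0 = 288.1517
M1: Pc = R·M1+t = (+0.06568, +0.07360, +0.87575); u = 605.8·(+0.06568)/0.87575 + 333.6 = 379.0353, v = 605.3·(+0.07360)/0.87575 + 242.0 = 292.8690
M2: Pc = R·M2+t = (+0.08032, -0.05573, +0.90310); u = 605.8·(+0.08032)/0.90310 + 333.6 = 387.4779, v = 605.3·(-0.05573)/0.90310 + 242.0 = 204.6452
M3: Pc = R·M3+t = (-0.04208, -0.05860, +0.95505); u = 605.8·(-0.04208)/0.95505 + 333.6 = 306.9074, v = 605.3·(-0.05860)/0.95505 + 242.0 = 204.8620

c0=(296.56, 288.15) c1=(379.04, 292.87) c2=(387.48, 204.65) c3=(306.91, 204.86)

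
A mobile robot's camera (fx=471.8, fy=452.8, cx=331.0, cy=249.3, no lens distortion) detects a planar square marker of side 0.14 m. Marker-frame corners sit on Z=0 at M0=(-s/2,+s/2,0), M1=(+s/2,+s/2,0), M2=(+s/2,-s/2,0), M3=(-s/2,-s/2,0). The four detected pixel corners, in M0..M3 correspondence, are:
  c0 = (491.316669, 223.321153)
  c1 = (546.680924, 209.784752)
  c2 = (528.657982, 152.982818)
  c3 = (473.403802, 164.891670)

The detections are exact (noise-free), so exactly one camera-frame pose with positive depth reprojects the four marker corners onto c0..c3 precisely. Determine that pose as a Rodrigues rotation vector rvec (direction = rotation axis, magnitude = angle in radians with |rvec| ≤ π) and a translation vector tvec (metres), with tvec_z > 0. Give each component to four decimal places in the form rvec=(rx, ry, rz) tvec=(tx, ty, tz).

Intrinsics K: fx=471.8, fy=452.8, cx=331.0, cy=249.3
Marker side s = 0.14 m; corners in marker frame (Z=0):
  M0 = (-0.0700, +0.0700, 0)
  M1 = (+0.0700, +0.0700, 0)
  M2 = (+0.0700, -0.0700, 0)
  M3 = (-0.0700, -0.0700, 0)
Detected image corners:
  c0 = (491.316669, 223.321153) px
  c1 = (546.680924, 209.784752) px
  c2 = (528.657982, 152.982818) px
  c3 = (473.403802, 164.891670) px
Planar DLT: solve 8×8 A·h = b for H (H[2,2]=1):
  H  [+489.58966 +90.38921 +510.32682]
  H  [-56.04905 +397.49236 +187.51249]
  H  [+0.18534 -0.07443 +1.00000]
B = K⁻¹H; ‖b₁‖=0.953534, ‖b₂‖=0.953534; λ = 2/(‖b₁‖+‖b₂‖) = 1.048730, sign → tz>0 ⇒ λ=+1.048730
r₁ = λ·B[:,0] = (+0.95191,-0.23683,+0.19437); r₂ = λ·B[:,1] = (+0.25568,+0.96361,-0.07805)
r₃ = r₁×r₂ = (-0.16881,+0.12400,+0.97782); SVD([r₁ r₂ r₃]) → R = UVᵀ:
  R  [+0.95191 +0.25568 -0.16881]
  R  [-0.23683 +0.96361 +0.12400]
  R  [+0.19437 -0.07805 +0.97782]
t = (+0.39861, -0.14311, +1.04873) m
tr R = 2.893333; θ = arccos((tr R − 1)/2) = 0.328069 rad = 18.797°
axis k = ((R−Rᵀ)₃₂, (R−Rᵀ)₁₃, (R−Rᵀ)₂₁) / (2 sinθ) = (-0.313528, -0.563572, -0.764255)
rvec = θ·k = (-0.102859, -0.184890, -0.250728)

rvec=(-0.1029, -0.1849, -0.2507) tvec=(0.3986, -0.1431, 1.0487)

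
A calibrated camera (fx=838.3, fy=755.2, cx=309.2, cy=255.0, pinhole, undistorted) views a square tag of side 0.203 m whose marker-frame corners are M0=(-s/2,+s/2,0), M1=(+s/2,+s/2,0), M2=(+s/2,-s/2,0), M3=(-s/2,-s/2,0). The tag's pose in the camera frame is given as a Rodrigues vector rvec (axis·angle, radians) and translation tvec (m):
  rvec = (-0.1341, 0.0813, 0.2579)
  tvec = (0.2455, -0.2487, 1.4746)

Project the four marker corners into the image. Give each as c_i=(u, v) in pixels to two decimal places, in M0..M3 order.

c0=(378.30, 164.36) c1=(492.16, 189.37) c2=(518.99, 91.03) c3=(406.66, 67.73)

Intrinsics K: fx=838.3, fy=755.2, cx=309.2, cy=255.0
Marker side s = 0.203 m; corners in marker frame (Z=0):
  M0 = (-0.1015, +0.1015, 0)
  M1 = (+0.1015, +0.1015, 0)
  M2 = (+0.1015, -0.1015, 0)
  M3 = (-0.1015, -0.1015, 0)
rvec = (-0.1341, 0.0813, 0.2579), |rvec| = θ = 0.30184 rad = 17.294°
Rodrigues: sinθ=0.29727, 1−cosθ=0.04521; R = I + sinθ·[k]× + (1−cosθ)·[k]×²:
    [+0.96372 -0.25941 +0.06291]
    [+0.24859 +0.95807 +0.14248]
    [-0.09723 -0.12167 +0.98780]
t = (0.2455, -0.2487, 1.4746) m
M0: Pc = R·M0+t = (+0.12135, -0.17669, +1.47212); u = 838.3·(+0.12135)/1.47212 + 309.2 = 378.3043, v = 755.2·(-0.17669)/1.47212 + 255.0 = 164.3589
M1: Pc = R·M1+t = (+0.31699, -0.12622, +1.45238); u = 838.3·(+0.31699)/1.45238 + 309.2 = 492.1616, v = 755.2·(-0.12622)/1.45238 + 255.0 = 189.3671
M2: Pc = R·M2+t = (+0.36965, -0.32071, +1.47708); u = 838.3·(+0.36965)/1.47708 + 309.2 = 518.9892, v = 755.2·(-0.32071)/1.47708 + 255.0 = 91.0266
M3: Pc = R·M3+t = (+0.17401, -0.37118, +1.49682); u = 838.3·(+0.17401)/1.49682 + 309.2 = 406.6569, v = 755.2·(-0.37118)/1.49682 + 255.0 = 67.7278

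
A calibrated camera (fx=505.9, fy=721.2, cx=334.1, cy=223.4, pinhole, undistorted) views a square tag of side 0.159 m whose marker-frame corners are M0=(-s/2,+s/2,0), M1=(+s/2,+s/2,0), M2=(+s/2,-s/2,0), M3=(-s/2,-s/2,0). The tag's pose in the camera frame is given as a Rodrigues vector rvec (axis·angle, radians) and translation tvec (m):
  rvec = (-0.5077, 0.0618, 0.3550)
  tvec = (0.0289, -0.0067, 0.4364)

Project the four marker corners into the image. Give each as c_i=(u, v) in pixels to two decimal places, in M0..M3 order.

c0=(243.94, 280.97) c1=(432.91, 378.20) c2=(477.65, 151.25) c3=(315.36, 79.64)

Intrinsics K: fx=505.9, fy=721.2, cx=334.1, cy=223.4
Marker side s = 0.159 m; corners in marker frame (Z=0):
  M0 = (-0.0795, +0.0795, 0)
  M1 = (+0.0795, +0.0795, 0)
  M2 = (+0.0795, -0.0795, 0)
  M3 = (-0.0795, -0.0795, 0)
rvec = (-0.5077, 0.0618, 0.3550), |rvec| = θ = 0.62258 rad = 35.671°
Rodrigues: sinθ=0.58313, 1−cosθ=0.18762; R = I + sinθ·[k]× + (1−cosθ)·[k]×²:
    [+0.93715 -0.34769 -0.02936]
    [+0.31732 +0.81423 +0.48615]
    [-0.14513 -0.46491 +0.87338]
t = (0.0289, -0.0067, 0.4364) m
M0: Pc = R·M0+t = (-0.07325, +0.03280, +0.41098); u = 505.9·(-0.07325)/0.41098 + 334.1 = 243.9377, v = 721.2·(+0.03280)/0.41098 + 223.4 = 280.9660
M1: Pc = R·M1+t = (+0.07576, +0.08326, +0.38790); u = 505.9·(+0.07576)/0.38790 + 334.1 = 432.9079, v = 721.2·(+0.08326)/0.38790 + 223.4 = 378.1959
M2: Pc = R·M2+t = (+0.13105, -0.04620, +0.46182); u = 505.9·(+0.13105)/0.46182 + 334.1 = 477.6522, v = 721.2·(-0.04620)/0.46182 + 223.4 = 151.2459
M3: Pc = R·M3+t = (-0.01796, -0.09666, +0.48490); u = 505.9·(-0.01796)/0.48490 + 334.1 = 315.3605, v = 721.2·(-0.09666)/0.48490 + 223.4 = 79.6385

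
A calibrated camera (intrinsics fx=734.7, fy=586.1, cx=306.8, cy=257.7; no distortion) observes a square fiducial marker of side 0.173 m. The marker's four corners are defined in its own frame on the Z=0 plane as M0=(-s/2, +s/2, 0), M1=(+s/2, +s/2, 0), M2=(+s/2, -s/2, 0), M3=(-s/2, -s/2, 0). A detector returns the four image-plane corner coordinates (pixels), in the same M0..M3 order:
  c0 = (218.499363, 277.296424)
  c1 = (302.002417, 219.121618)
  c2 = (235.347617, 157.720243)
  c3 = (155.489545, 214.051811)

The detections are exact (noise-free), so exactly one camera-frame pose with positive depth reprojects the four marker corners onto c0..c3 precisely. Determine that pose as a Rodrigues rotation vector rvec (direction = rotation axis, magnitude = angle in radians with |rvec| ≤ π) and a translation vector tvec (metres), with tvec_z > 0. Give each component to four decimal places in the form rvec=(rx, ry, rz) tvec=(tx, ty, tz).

rvec=(-0.2415, 0.1385, -0.7050) tvec=(-0.1266, -0.0819, 1.1664)

Intrinsics K: fx=734.7, fy=586.1, cx=306.8, cy=257.7
Marker side s = 0.173 m; corners in marker frame (Z=0):
  M0 = (-0.0865, +0.0865, 0)
  M1 = (+0.0865, +0.0865, 0)
  M2 = (+0.0865, -0.0865, 0)
  M3 = (-0.0865, -0.0865, 0)
Detected image corners:
  c0 = (218.499363, 277.296424) px
  c1 = (302.002417, 219.121618) px
  c2 = (235.347617, 157.720243) px
  c3 = (155.489545, 214.051811) px
Planar DLT: solve 8×8 A·h = b for H (H[2,2]=1):
  H  [+463.23748 +322.85226 +227.06156]
  H  [-339.12365 +310.85562 +216.52843]
  H  [-0.03817 -0.22765 +1.00000]
B = K⁻¹H; ‖b₁‖=0.857326, ‖b₂‖=0.857326; λ = 2/(‖b₁‖+‖b₂‖) = 1.166418, sign → tz>0 ⇒ λ=+1.166418
r₁ = λ·B[:,0] = (+0.75403,-0.65532,-0.04453); r₂ = λ·B[:,1] = (+0.62345,+0.73540,-0.26553)
r₃ = r₁×r₂ = (+0.20675,+0.17246,+0.96307); SVD([r₁ r₂ r₃]) → R = UVᵀ:
  R  [+0.75403 +0.62345 +0.20675]
  R  [-0.65532 +0.73540 +0.17246]
  R  [-0.04453 -0.26553 +0.96307]
t = (-0.12659, -0.08194, +1.16642) m
tr R = 2.452503; θ = arccos((tr R − 1)/2) = 0.757943 rad = 43.427°
axis k = ((R−Rᵀ)₃₂, (R−Rᵀ)₁₃, (R−Rᵀ)₂₁) / (2 sinθ) = (-0.318574, +0.182767, -0.930111)
rvec = θ·k = (-0.241461, +0.138527, -0.704971)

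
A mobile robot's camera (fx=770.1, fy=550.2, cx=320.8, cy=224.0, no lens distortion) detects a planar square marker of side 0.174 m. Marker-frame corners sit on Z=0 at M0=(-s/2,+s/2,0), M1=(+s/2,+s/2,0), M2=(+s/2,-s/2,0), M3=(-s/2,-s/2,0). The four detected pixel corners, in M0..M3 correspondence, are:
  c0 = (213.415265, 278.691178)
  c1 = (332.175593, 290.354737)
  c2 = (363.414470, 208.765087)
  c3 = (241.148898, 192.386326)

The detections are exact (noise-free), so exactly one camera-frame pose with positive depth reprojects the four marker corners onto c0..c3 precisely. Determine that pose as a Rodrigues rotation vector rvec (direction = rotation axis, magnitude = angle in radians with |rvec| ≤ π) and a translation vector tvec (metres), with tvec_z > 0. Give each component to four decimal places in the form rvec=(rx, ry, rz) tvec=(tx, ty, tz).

rvec=(0.2895, -0.2796, 0.2117) tvec=(-0.0441, 0.0377, 1.0594)

Intrinsics K: fx=770.1, fy=550.2, cx=320.8, cy=224.0
Marker side s = 0.174 m; corners in marker frame (Z=0):
  M0 = (-0.0870, +0.0870, 0)
  M1 = (+0.0870, +0.0870, 0)
  M2 = (+0.0870, -0.0870, 0)
  M3 = (-0.0870, -0.0870, 0)
Detected image corners:
  c0 = (213.415265, 278.691178) px
  c1 = (332.175593, 290.354737) px
  c2 = (363.414470, 208.765087) px
  c3 = (241.148898, 192.386326) px
Planar DLT: solve 8×8 A·h = b for H (H[2,2]=1):
  H  [+773.85865 -101.71251 +288.72044]
  H  [+149.01941 +539.47946 +243.58568]
  H  [+0.28331 +0.23648 +1.00000]
B = K⁻¹H; ‖b₁‖=0.943912, ‖b₂‖=0.943912; λ = 2/(‖b₁‖+‖b₂‖) = 1.059420, sign → tz>0 ⇒ λ=+1.059420
r₁ = λ·B[:,0] = (+0.93956,+0.16474,+0.30014); r₂ = λ·B[:,1] = (-0.24429,+0.93678,+0.25053)
r₃ = r₁×r₂ = (-0.23990,-0.30871,+0.92041); SVD([r₁ r₂ r₃]) → R = UVᵀ:
  R  [+0.93956 -0.24429 -0.23990]
  R  [+0.16474 +0.93678 -0.30871]
  R  [+0.30014 +0.25053 +0.92041]
t = (-0.04413, +0.03771, +1.05942) m
tr R = 2.796746; θ = arccos((tr R − 1)/2) = 0.454745 rad = 26.055°
axis k = ((R−Rᵀ)₃₂, (R−Rᵀ)₁₃, (R−Rᵀ)₂₁) / (2 sinθ) = (+0.636612, -0.614755, +0.465620)
rvec = θ·k = (+0.289496, -0.279557, +0.211739)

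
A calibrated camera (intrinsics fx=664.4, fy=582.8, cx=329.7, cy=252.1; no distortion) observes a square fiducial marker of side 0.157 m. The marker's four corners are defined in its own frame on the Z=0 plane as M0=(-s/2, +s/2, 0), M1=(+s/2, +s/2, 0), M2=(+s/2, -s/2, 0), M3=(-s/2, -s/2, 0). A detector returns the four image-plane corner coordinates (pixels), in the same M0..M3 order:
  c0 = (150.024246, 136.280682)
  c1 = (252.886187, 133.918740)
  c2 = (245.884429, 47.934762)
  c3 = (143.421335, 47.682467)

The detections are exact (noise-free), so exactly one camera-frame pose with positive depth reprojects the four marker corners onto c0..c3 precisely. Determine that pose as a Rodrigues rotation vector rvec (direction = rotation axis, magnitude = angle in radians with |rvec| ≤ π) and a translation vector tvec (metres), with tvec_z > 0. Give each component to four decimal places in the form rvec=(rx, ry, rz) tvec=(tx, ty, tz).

Intrinsics K: fx=664.4, fy=582.8, cx=329.7, cy=252.1
Marker side s = 0.157 m; corners in marker frame (Z=0):
  M0 = (-0.0785, +0.0785, 0)
  M1 = (+0.0785, +0.0785, 0)
  M2 = (+0.0785, -0.0785, 0)
  M3 = (-0.0785, -0.0785, 0)
Detected image corners:
  c0 = (150.024246, 136.280682) px
  c1 = (252.886187, 133.918740) px
  c2 = (245.884429, 47.934762) px
  c3 = (143.421335, 47.682467) px
Planar DLT: solve 8×8 A·h = b for H (H[2,2]=1):
  H  [+691.58801 +35.94769 +198.81090]
  H  [+10.70983 +552.45362 +91.31830]
  H  [+0.19030 -0.03735 +1.00000]
B = K⁻¹H; ‖b₁‖=0.967543, ‖b₂‖=0.967543; λ = 2/(‖b₁‖+‖b₂‖) = 1.033546, sign → tz>0 ⇒ λ=+1.033546
r₁ = λ·B[:,0] = (+0.97824,-0.06609,+0.19669); r₂ = λ·B[:,1] = (+0.07508,+0.99643,-0.03861)
r₃ = r₁×r₂ = (-0.19343,+0.05253,+0.97971); SVD([r₁ r₂ r₃]) → R = UVᵀ:
  R  [+0.97824 +0.07508 -0.19343]
  R  [-0.06609 +0.99643 +0.05253]
  R  [+0.19669 -0.03861 +0.97971]
t = (-0.20361, -0.28513, +1.03355) m
tr R = 2.954372; θ = arccos((tr R − 1)/2) = 0.214015 rad = 12.262°
axis k = ((R−Rᵀ)₃₂, (R−Rᵀ)₁₃, (R−Rᵀ)₂₁) / (2 sinθ) = (-0.214569, -0.918429, -0.332337)
rvec = θ·k = (-0.045921, -0.196557, -0.071125)

rvec=(-0.0459, -0.1966, -0.0711) tvec=(-0.2036, -0.2851, 1.0335)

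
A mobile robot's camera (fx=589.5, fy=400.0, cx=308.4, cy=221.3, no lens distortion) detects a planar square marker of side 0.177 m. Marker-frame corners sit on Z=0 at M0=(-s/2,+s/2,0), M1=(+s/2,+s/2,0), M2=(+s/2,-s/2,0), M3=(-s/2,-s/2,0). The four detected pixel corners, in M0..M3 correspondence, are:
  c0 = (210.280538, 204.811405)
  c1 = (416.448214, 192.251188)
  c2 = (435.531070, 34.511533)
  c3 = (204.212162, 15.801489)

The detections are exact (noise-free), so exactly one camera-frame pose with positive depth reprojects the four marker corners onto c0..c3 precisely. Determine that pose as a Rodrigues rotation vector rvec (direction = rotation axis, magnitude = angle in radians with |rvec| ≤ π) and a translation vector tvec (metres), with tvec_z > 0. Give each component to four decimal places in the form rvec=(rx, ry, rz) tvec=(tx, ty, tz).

Intrinsics K: fx=589.5, fy=400.0, cx=308.4, cy=221.3
Marker side s = 0.177 m; corners in marker frame (Z=0):
  M0 = (-0.0885, +0.0885, 0)
  M1 = (+0.0885, +0.0885, 0)
  M2 = (+0.0885, -0.0885, 0)
  M3 = (-0.0885, -0.0885, 0)
Detected image corners:
  c0 = (210.280538, 204.811405) px
  c1 = (416.448214, 192.251188) px
  c2 = (435.531070, 34.511533) px
  c3 = (204.212162, 15.801489) px
Planar DLT: solve 8×8 A·h = b for H (H[2,2]=1):
  H  [+1550.38116 +172.06624 +326.16891]
  H  [+124.68031 +1047.65166 +117.19441]
  H  [+1.00694 +0.67956 +1.00000]
B = K⁻¹H; ‖b₁‖=2.344702, ‖b₂‖=2.344702; λ = 2/(‖b₁‖+‖b₂‖) = 0.426493, sign → tz>0 ⇒ λ=+0.426493
r₁ = λ·B[:,0] = (+0.89700,-0.10466,+0.42945); r₂ = λ·B[:,1] = (-0.02714,+0.95669,+0.28983)
r₃ = r₁×r₂ = (-0.44119,-0.27163,+0.85532); SVD([r₁ r₂ r₃]) → R = UVᵀ:
  R  [+0.89700 -0.02714 -0.44119]
  R  [-0.10466 +0.95669 -0.27163]
  R  [+0.42945 +0.28983 +0.85532]
t = (+0.01286, -0.11100, +0.42649) m
tr R = 2.709015; θ = arccos((tr R − 1)/2) = 0.546195 rad = 31.295°
axis k = ((R−Rᵀ)₃₂, (R−Rᵀ)₁₃, (R−Rᵀ)₂₁) / (2 sinθ) = (+0.540449, -0.838061, -0.074618)
rvec = θ·k = (+0.295191, -0.457745, -0.040756)

rvec=(0.2952, -0.4577, -0.0408) tvec=(0.0129, -0.1110, 0.4265)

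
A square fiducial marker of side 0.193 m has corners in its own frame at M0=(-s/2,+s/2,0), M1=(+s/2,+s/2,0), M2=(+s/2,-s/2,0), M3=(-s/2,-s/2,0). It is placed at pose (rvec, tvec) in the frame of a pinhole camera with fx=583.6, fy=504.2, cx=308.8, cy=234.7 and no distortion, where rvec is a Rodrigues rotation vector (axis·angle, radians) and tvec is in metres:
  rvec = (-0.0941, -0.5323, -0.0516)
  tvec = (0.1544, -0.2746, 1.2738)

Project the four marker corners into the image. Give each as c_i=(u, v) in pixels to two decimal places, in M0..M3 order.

Intrinsics K: fx=583.6, fy=504.2, cx=308.8, cy=234.7
Marker side s = 0.193 m; corners in marker frame (Z=0):
  M0 = (-0.0965, +0.0965, 0)
  M1 = (+0.0965, +0.0965, 0)
  M2 = (+0.0965, -0.0965, 0)
  M3 = (-0.0965, -0.0965, 0)
rvec = (-0.0941, -0.5323, -0.0516), |rvec| = θ = 0.54301 rad = 31.112°
Rodrigues: sinθ=0.51672, 1−cosθ=0.14384; R = I + sinθ·[k]× + (1−cosθ)·[k]×²:
    [+0.86048 +0.07354 -0.50416]
    [-0.02467 +0.99438 +0.10294]
    [+0.50889 -0.07614 +0.85746]
t = (0.1544, -0.2746, 1.2738) m
M0: Pc = R·M0+t = (+0.07846, -0.17626, +1.21734); u = 583.6·(+0.07846)/1.21734 + 308.8 = 346.4142, v = 504.2·(-0.17626)/1.21734 + 234.7 = 161.6958
M1: Pc = R·M1+t = (+0.24453, -0.18102, +1.31556); u = 583.6·(+0.24453)/1.31556 + 308.8 = 417.2778, v = 504.2·(-0.18102)/1.31556 + 234.7 = 165.3216
M2: Pc = R·M2+t = (+0.23034, -0.37294, +1.33026); u = 583.6·(+0.23034)/1.33026 + 308.8 = 409.8529, v = 504.2·(-0.37294)/1.33026 + 234.7 = 93.3472
M3: Pc = R·M3+t = (+0.06427, -0.36818, +1.23204); u = 583.6·(+0.06427)/1.23204 + 308.8 = 339.2427, v = 504.2·(-0.36818)/1.23204 + 234.7 = 84.0270

c0=(346.41, 161.70) c1=(417.28, 165.32) c2=(409.85, 93.35) c3=(339.24, 84.03)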